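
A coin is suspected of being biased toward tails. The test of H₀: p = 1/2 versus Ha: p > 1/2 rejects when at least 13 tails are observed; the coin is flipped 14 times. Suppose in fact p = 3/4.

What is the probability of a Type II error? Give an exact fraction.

241331965/268435456

β = P(fail to reject H₀ | Ha true) = P(X ≤ 12 | p = 3/4), X ~ Binomial(14, 3/4).
Equivalently, β = 1 − P(X ≥ 13) = 241331965/268435456.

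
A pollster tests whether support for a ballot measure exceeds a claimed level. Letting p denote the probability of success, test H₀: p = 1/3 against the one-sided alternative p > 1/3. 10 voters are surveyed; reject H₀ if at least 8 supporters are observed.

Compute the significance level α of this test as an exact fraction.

67/19683

α = P(reject H₀ | H₀ true) = P(S ≥ 8 | p = 1/3), with S ~ Binomial(10, 1/3).
Adding the binomial terms for j = 8 through 10 with p = 1/3 yields 67/19683.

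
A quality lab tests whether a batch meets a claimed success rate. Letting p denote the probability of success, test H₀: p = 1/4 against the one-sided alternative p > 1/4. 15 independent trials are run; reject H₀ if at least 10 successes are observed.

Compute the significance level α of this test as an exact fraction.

α = P(reject H₀ | H₀ true) = P(S ≥ 10 | p = 1/4), with S ~ Binomial(15, 1/4).
Adding the binomial terms for j = 10 through 15 with p = 1/4 yields 426785/536870912.

426785/536870912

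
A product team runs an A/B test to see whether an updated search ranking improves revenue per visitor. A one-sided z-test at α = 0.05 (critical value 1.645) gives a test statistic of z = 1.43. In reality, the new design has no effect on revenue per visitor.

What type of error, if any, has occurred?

No error (correct decision).

The conventional null hypothesis is that the new design has no effect on revenue per visitor.
Since z = 1.43 ≤ z* = 1.645, H₀ is not rejected.
H₀ is true (actually the new design has no effect on revenue per visitor).
The decision matches the true state — no error.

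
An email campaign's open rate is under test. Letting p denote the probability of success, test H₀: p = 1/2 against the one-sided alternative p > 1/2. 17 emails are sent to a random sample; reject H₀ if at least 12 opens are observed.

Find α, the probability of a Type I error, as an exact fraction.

4701/65536

The Type I error probability is α = P(Y ≥ 12) computed under H₀, where Y ~ Binomial(17, 1/2).
That's C(17,12) + C(17,13) + C(17,14) + C(17,15) + C(17,16) + C(17,17) over 2^17, i.e. (6188 + 2380 + 680 + 136 + 17 + 1)/131072 = 9402/131072 = 4701/65536.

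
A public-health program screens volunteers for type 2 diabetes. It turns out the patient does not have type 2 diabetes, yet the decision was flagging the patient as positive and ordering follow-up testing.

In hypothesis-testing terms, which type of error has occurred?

Type I error

The null hypothesis here is that the patient does not have type 2 diabetes.
'Flagging the patient as positive and ordering follow-up testing' corresponds to rejecting H₀.
H₀ was rejected but H₀ is true — a Type I error (false positive).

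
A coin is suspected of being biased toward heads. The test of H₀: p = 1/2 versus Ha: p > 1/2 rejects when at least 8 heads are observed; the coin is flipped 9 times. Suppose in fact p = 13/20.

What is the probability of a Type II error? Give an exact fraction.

112501116301/128000000000

β = P(fail to reject H₀ | Ha true) = P(S ≤ 7 | p = 13/20), S ~ Binomial(9, 13/20).
Adding the binomial probabilities P(S=0)+…+P(S=7) at p = 13/20 gives 112501116301/128000000000.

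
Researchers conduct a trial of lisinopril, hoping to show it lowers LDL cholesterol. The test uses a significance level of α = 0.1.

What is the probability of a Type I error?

The significance level α is, by definition, the probability of a Type I error — P(reject H₀ | H₀ true).

0.1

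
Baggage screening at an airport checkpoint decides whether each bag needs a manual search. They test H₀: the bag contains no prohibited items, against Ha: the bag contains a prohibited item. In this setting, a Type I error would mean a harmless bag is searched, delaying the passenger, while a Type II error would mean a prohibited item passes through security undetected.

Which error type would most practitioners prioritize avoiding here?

Type II error

The Type II consequence (a prohibited item passes through security undetected) is more severe than the Type I consequence (a harmless bag is searched, delaying the passenger).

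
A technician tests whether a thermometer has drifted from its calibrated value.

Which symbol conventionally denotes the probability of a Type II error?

β

P(Type II error) = P(fail to reject H₀ | H₀ false) = β.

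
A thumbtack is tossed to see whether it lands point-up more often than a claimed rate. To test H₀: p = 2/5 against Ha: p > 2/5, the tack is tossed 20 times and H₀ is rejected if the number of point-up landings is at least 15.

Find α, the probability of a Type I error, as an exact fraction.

Under H₀, S ~ Binomial(20, 2/5), and α = P(S ≥ 15).
P(S ≥ 15) = Σ_{j=15}^{20} C(20,j)·(2/5)^j·(3/5)^{20-j} = 153686966272/95367431640625.

153686966272/95367431640625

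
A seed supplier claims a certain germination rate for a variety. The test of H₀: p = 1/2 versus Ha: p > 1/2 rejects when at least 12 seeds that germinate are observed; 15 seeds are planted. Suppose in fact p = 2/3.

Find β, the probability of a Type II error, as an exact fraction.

11346539/14348907

β = P(fail to reject H₀ | Ha true) = P(S ≤ 11 | p = 2/3), S ~ Binomial(15, 2/3).
Adding the binomial probabilities P(S=0)+…+P(S=11) at p = 2/3 gives 11346539/14348907.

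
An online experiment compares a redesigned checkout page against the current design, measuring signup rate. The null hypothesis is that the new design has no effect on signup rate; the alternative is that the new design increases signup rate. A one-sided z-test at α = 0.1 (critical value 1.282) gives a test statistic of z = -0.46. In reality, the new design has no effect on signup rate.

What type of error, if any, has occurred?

No error — this is a correct decision.

Since z = -0.46 ≤ z* = 1.282, H₀ is not rejected.
H₀ is true (actually the new design has no effect on signup rate).
The decision matches the true state — no error.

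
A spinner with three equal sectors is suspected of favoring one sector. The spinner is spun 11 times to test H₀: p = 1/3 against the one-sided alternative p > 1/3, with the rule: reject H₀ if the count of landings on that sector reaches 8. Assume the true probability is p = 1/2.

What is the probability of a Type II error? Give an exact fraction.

227/256

Under the alternative p = 1/2, X ~ Binomial(11, 1/2); β is the probability the test does not reject, P(X < 8).
Equivalently, β = 1 − P(X ≥ 8) = 227/256.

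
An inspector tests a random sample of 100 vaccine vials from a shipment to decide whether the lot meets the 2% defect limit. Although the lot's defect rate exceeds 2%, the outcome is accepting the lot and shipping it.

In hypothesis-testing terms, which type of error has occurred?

The null hypothesis here is that the lot's defect rate is 2% (within specification).
'Accepting the lot and shipping it' corresponds to failing to reject H₀.
H₀ was not rejected but H₀ is false — a Type II error (false negative).

Type II error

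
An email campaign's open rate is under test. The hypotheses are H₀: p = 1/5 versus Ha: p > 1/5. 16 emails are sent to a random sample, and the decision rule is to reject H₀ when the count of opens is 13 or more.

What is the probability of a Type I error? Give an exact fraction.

Under H₀, K ~ Binomial(16, 1/5), and α = P(K ≥ 13).
P(K ≥ 13) = Σ_{j=13}^{16} C(16,j)·(1/5)^j·(4/5)^{16-j} = 1513/6103515625.

1513/6103515625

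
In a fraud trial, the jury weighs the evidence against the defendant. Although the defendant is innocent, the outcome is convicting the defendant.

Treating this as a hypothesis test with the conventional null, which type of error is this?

The null hypothesis here is that the defendant is innocent.
'Convicting the defendant' corresponds to rejecting H₀.
H₀ was rejected but H₀ is true — a Type I error (false positive).

Type I error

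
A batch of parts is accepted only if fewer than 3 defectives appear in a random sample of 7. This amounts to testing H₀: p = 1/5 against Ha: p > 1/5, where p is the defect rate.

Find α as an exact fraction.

2313/15625

The significance level is the probability, assuming p = 1/5, of seeing 3 or more defectives in 7 draws.
Computing the lower-tail complement: 1 − 13312/15625 = 2313/15625.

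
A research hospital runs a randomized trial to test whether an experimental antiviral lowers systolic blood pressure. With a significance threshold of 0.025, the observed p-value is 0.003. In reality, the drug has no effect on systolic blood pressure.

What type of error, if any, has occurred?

Type I error

The conventional null hypothesis is that the drug has no effect on systolic blood pressure.
Since p = 0.003 < α = 0.025, H₀ is rejected.
H₀ is true (actually the drug has no effect on systolic blood pressure).
Rejecting a true H₀ is a Type I error.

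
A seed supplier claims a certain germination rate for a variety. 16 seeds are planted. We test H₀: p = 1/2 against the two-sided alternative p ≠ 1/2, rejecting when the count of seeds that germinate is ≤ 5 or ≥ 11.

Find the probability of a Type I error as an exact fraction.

The significance level is the null-hypothesis probability of the rejection region {≤5} ∪ {≥11}.
The two tails are symmetric, so α = 2·(1 + 16 + 120 + 560 + 1820 + 4368)/2^16 = 13770/65536 = 6885/32768.

6885/32768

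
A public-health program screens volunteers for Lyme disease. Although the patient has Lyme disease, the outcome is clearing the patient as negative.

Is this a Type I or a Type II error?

The null hypothesis here is that the patient does not have Lyme disease.
'Clearing the patient as negative' corresponds to failing to reject H₀.
H₀ was not rejected but H₀ is false — a Type II error (false negative).

Type II error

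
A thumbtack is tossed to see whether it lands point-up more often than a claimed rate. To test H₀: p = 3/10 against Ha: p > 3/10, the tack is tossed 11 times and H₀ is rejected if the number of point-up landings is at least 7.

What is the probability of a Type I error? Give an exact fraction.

216191511/10000000000

The Type I error probability is α = P(Y ≥ 7) computed under H₀, where Y ~ Binomial(11, 3/10).
Summing C(11,j)(3/10)^j(7/10)^{11−j} for j = 7,…,11 gives 216191511/10000000000.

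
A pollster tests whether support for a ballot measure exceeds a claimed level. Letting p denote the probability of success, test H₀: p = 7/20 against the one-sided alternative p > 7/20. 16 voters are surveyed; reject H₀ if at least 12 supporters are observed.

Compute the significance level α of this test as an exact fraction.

α = P(reject H₀ | H₀ true) = P(S ≥ 12 | p = 7/20), with S ~ Binomial(16, 7/20).
Adding the binomial terms for j = 12 through 16 with p = 7/20 yields 34138552149875229/26214400000000000000.

34138552149875229/26214400000000000000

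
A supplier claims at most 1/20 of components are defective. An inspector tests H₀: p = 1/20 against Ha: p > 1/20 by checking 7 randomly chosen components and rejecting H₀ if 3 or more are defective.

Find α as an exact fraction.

α = P(reject H₀ | H₀ true) = P(S ≥ 3 | p = 1/20), S ~ Binomial(7, 1/20).
α = 1 − P(S ≤ 2) = 1 − 255038197/256000000 = 961803/256000000.

961803/256000000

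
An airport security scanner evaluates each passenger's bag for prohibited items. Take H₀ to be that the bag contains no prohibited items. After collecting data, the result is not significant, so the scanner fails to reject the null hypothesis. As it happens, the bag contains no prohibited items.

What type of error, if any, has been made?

The test retained a true H₀ — the decision matches the true state.

No error (correct decision).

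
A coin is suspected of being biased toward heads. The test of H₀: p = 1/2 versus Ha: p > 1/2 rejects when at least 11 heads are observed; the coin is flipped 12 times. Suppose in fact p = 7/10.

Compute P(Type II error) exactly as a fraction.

914974950051/1000000000000

Under the alternative p = 7/10, S ~ Binomial(12, 7/10); β is the probability the test does not reject, P(S < 11).
Summing C(12,j)·(7/10)^j·(3/10)^{12-j} for j = 0..10 gives 914974950051/1000000000000.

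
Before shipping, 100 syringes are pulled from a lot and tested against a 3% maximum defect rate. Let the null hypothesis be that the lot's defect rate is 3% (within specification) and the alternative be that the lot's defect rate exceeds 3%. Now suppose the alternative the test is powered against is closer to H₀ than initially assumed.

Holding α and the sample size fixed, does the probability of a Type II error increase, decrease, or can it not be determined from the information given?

A smaller departure from H₀ means the test statistic under Ha is distributed closer to where it would be under H₀; rejection becomes less likely.

It increases.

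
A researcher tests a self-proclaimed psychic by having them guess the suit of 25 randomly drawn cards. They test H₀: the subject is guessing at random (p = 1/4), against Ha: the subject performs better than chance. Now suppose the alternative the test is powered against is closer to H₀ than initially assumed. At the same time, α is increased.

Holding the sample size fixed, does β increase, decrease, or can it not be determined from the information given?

The first change alone would make β increase; the second alone would make β decrease. Which effect dominates depends on the magnitudes, which are not given.

Cannot be determined from the information given.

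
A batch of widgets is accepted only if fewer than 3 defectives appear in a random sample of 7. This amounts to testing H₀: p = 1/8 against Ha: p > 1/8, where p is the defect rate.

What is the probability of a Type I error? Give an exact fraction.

Under H₀, X ~ Binomial(7, 1/8); the Type I error rate is P(X ≥ 3).
Computing the lower-tail complement: 1 − 2000033/2097152 = 97119/2097152.

97119/2097152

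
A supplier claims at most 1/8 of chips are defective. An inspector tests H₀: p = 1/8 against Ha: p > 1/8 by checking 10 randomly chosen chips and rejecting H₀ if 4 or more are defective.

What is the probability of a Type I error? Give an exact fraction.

The significance level is the probability, assuming p = 1/8, of seeing 4 or more defectives in 10 draws.
Via the complement, α = 1 − Σ_{j=0}^{3} C(10,j)(1/8)^j(7/8)^{10-j} = 7372325/268435456.

7372325/268435456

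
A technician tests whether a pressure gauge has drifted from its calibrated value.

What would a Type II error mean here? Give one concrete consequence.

A Type II error would mean concluding that the instrument is correctly calibrated (or at least failing to establish that the instrument has drifted out of calibration) when in fact the instrument has drifted out of calibration. Consequence: an out-of-calibration instrument continues producing bad measurements.

With the conventional null hypothesis that the instrument is correctly calibrated:
A Type II error is failing to reject H₀ when H₀ is false.
Here that means leaving the instrument in service when actually the instrument has drifted out of calibration.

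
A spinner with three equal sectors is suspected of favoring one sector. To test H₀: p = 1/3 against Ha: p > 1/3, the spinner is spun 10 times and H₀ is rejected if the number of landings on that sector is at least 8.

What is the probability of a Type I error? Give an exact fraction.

67/19683

Under H₀, S ~ Binomial(10, 1/3), and α = P(S ≥ 8).
Adding the binomial terms for j = 8 through 10 with p = 1/3 yields 67/19683.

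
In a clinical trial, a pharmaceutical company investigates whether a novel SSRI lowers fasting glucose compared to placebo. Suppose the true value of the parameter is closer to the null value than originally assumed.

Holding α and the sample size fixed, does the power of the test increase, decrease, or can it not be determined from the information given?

It decreases.

A smaller departure from H₀ means the test statistic under Ha is distributed closer to where it would be under H₀; rejection becomes less likely.
Since power = 1 − β and β increases, power decreases.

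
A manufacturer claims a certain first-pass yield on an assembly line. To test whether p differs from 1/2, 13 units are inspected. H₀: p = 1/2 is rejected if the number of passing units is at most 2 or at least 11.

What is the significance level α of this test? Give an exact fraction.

23/1024

The significance level is the null-hypothesis probability of the rejection region {≤2} ∪ {≥11}.
By symmetry, α = 2·P(Y ≤ 2) = 2·(1 + 13 + 78)/8192 = 184/8192 = 23/1024.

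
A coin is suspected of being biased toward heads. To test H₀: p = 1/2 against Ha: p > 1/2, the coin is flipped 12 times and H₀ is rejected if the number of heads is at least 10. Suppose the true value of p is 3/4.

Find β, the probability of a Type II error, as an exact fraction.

A Type II error is failing to reject when Ha holds: with p = 3/4, β = P(K ≤ 9).
Summing C(12,j)·(3/4)^j·(1/4)^{12-j} for j = 0..9 gives 10222777/16777216.

10222777/16777216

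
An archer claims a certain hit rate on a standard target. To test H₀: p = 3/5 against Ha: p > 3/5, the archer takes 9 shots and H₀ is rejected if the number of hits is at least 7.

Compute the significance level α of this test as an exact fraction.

452709/1953125

α = P(reject H₀ | H₀ true) = P(S ≥ 7 | p = 3/5), with S ~ Binomial(9, 3/5).
Adding the binomial terms for j = 7 through 9 with p = 3/5 yields 452709/1953125.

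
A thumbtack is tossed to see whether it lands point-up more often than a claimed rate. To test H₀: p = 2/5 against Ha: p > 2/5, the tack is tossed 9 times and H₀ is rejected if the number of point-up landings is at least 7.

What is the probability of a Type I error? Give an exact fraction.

48896/1953125

The Type I error probability is α = P(K ≥ 7) computed under H₀, where K ~ Binomial(9, 2/5).
Adding the binomial terms for j = 7 through 9 with p = 2/5 yields 48896/1953125.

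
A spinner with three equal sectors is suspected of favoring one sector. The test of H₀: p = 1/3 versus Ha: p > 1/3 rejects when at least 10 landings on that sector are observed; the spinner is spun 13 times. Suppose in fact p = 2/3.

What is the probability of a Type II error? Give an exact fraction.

A Type II error is failing to reject when Ha holds: with p = 2/3, β = P(Y ≤ 9).
Adding the binomial probabilities P(Y=0)+…+P(Y=9) at p = 2/3 gives 1080275/1594323.

1080275/1594323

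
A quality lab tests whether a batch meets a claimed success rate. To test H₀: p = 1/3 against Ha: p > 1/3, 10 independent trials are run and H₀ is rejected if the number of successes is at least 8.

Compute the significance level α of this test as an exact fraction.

Under H₀, S ~ Binomial(10, 1/3), and α = P(S ≥ 8).
Adding the binomial terms for j = 8 through 10 with p = 1/3 yields 67/19683.

67/19683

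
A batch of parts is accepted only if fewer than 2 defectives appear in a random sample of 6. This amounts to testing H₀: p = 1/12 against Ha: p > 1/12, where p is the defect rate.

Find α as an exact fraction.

248117/2985984

α = P(reject H₀ | H₀ true) = P(S ≥ 2 | p = 1/12), S ~ Binomial(6, 1/12).
α = 1 − P(S ≤ 1) = 1 − 2737867/2985984 = 248117/2985984.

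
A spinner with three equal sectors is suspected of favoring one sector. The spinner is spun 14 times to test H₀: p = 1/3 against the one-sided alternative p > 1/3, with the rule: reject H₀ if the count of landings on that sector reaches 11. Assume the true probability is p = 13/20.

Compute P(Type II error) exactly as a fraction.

β = P(fail to reject H₀ | Ha true) = P(X ≤ 10 | p = 13/20), X ~ Binomial(14, 13/20).
Adding the binomial probabilities P(X=0)+…+P(X=10) at p = 13/20 gives 638569946045404807/819200000000000000.

638569946045404807/819200000000000000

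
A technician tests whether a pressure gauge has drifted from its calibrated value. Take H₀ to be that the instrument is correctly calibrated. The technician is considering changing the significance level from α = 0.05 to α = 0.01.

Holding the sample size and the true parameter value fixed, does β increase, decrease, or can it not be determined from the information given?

It increases.

Lowering α raises the bar for rejection; under Ha, the test now fails to reject on outcomes it previously would have rejected.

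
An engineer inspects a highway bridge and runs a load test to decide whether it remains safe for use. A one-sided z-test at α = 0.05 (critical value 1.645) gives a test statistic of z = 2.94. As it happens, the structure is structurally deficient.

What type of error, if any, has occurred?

No error — this is a correct decision.

The conventional null hypothesis is that the structure meets the required load capacity (safe).
Since z = 2.94 > z* = 1.645, H₀ is rejected.
H₀ is false (actually the structure is structurally deficient).
The decision matches the true state — no error.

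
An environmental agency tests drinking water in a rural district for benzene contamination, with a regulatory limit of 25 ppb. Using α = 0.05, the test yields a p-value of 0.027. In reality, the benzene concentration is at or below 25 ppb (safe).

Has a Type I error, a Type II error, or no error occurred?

Type I error

The conventional null hypothesis is that the benzene concentration is at or below 25 ppb (safe).
Since p = 0.027 < α = 0.05, H₀ is rejected.
H₀ is true (actually the benzene concentration is at or below 25 ppb (safe)).
Rejecting a true H₀ is a Type I error.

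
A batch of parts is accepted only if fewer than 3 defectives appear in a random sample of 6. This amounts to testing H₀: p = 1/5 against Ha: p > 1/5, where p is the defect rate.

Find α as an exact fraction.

309/3125

The significance level is the probability, assuming p = 1/5, of seeing 3 or more defectives in 6 draws.
Computing the lower-tail complement: 1 − 2816/3125 = 309/3125.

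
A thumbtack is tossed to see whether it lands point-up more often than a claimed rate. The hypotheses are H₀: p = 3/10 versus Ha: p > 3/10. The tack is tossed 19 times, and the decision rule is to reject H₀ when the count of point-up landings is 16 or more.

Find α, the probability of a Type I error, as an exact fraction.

1930258016361/1250000000000000000

α = P(reject H₀ | H₀ true) = P(S ≥ 16 | p = 3/10), with S ~ Binomial(19, 3/10).
P(S ≥ 16) = Σ_{j=16}^{19} C(19,j)·(3/10)^j·(7/10)^{19-j} = 1930258016361/1250000000000000000.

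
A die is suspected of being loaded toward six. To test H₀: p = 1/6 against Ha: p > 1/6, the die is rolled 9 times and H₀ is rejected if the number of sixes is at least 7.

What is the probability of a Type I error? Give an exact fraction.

473/5038848

α = P(reject H₀ | H₀ true) = P(X ≥ 7 | p = 1/6), with X ~ Binomial(9, 1/6).
P(X ≥ 7) = Σ_{j=7}^{9} C(9,j)·(1/6)^j·(5/6)^{9-j} = 473/5038848.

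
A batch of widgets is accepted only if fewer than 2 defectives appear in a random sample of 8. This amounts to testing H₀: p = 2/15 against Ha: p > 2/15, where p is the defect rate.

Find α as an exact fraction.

743183632/2562890625

α = P(reject H₀ | H₀ true) = P(X ≥ 2 | p = 2/15), X ~ Binomial(8, 2/15).
α = 1 − P(X ≤ 1) = 1 − 1819706993/2562890625 = 743183632/2562890625.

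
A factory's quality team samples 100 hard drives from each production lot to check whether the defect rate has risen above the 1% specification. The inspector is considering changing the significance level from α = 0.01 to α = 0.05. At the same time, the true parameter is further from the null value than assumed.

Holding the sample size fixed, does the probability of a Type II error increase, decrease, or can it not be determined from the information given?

It decreases.

Relaxing α lowers the evidence threshold; under Ha, outcomes that previously fell short now trigger rejection. A bigger departure from H₀ is easier for the test to detect, so it fails to reject less often. Both changes push β in the same direction.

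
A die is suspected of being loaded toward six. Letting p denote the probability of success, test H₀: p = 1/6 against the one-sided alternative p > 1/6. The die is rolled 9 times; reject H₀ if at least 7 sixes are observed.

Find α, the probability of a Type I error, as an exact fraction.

473/5038848

The Type I error probability is α = P(S ≥ 7) computed under H₀, where S ~ Binomial(9, 1/6).
Adding the binomial terms for j = 7 through 9 with p = 1/6 yields 473/5038848.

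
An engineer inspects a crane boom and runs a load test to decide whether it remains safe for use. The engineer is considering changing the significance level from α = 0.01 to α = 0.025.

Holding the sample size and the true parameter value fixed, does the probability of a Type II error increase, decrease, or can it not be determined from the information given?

Relaxing α lowers the evidence threshold; under Ha, outcomes that previously fell short now trigger rejection.

It decreases.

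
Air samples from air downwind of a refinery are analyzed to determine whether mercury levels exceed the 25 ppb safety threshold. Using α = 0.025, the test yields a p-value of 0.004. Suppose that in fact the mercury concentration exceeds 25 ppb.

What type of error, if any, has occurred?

Neither — the decision is correct.

The conventional null hypothesis is that the mercury concentration is at or below 25 ppb (safe).
Since p = 0.004 < α = 0.025, H₀ is rejected.
H₀ is false (actually the mercury concentration exceeds 25 ppb).
The decision matches the true state — no error.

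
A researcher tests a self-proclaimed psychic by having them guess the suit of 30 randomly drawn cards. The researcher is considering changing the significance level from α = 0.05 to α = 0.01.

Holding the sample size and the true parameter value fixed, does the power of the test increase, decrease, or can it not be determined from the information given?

It decreases.

Tightening α shrinks the rejection region. When Ha holds, fewer sample outcomes clear the stricter threshold, so more fall in the acceptance region.
Since power = 1 − β and β increases, power decreases.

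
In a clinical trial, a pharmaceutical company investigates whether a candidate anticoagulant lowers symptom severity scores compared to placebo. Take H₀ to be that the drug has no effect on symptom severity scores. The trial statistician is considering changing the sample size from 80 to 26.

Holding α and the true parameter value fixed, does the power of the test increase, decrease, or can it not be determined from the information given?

It decreases.

A smaller sample increases the standard error, so the sampling distributions under H₀ and Ha overlap more.
Since power = 1 − β and β increases, power decreases.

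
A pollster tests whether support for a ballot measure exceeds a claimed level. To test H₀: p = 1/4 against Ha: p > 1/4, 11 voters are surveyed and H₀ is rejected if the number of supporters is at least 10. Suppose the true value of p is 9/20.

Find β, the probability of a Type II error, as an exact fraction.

A Type II error is failing to reject when Ha holds: with p = 9/20, β = P(Y ≤ 9).
Summing C(11,j)·(9/20)^j·(11/20)^{11-j} for j = 0..9 gives 20434671802787/20480000000000.

20434671802787/20480000000000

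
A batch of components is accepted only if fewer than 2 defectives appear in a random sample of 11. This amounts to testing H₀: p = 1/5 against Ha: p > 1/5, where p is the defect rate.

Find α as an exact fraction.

6619897/9765625

α = P(reject H₀ | H₀ true) = P(Y ≥ 2 | p = 1/5), Y ~ Binomial(11, 1/5).
Via the complement, α = 1 − Σ_{j=0}^{1} C(11,j)(1/5)^j(4/5)^{11-j} = 6619897/9765625.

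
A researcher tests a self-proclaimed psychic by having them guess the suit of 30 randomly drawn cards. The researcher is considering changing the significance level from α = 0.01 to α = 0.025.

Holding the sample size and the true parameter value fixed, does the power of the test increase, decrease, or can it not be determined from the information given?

A larger α widens the rejection region, so when the alternative is true more outcomes lead to rejection — failing to reject becomes less likely.
Since power = 1 − β and β decreases, power increases.

It increases.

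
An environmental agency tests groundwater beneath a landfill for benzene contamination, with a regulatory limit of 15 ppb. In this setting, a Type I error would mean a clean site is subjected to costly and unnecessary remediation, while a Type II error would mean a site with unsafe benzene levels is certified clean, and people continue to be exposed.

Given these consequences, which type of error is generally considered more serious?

The Type II consequence (a site with unsafe benzene levels is certified clean, and people continue to be exposed) is more severe than the Type I consequence (a clean site is subjected to costly and unnecessary remediation).

Type II error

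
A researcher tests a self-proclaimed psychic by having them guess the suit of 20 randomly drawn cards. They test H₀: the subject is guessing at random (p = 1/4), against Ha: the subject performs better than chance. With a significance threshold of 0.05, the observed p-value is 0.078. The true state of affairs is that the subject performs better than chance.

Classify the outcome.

Type II error

Since p = 0.078 ≥ α = 0.05, H₀ is not rejected.
H₀ is false (actually the subject performs better than chance).
Failing to reject a false H₀ is a Type II error.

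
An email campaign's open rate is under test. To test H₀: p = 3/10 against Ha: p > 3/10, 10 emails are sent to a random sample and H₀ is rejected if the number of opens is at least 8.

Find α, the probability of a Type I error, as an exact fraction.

The Type I error probability is α = P(Y ≥ 8) computed under H₀, where Y ~ Binomial(10, 3/10).
Adding the binomial terms for j = 8 through 10 with p = 3/10 yields 1987983/1250000000.

1987983/1250000000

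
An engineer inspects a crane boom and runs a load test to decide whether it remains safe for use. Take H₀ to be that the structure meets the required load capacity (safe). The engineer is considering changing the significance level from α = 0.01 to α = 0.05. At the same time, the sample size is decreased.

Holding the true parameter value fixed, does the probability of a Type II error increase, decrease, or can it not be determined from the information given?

Cannot be determined from the information given.

The first change alone would make β decrease; the second alone would make β increase. Which effect dominates depends on the magnitudes, which are not given.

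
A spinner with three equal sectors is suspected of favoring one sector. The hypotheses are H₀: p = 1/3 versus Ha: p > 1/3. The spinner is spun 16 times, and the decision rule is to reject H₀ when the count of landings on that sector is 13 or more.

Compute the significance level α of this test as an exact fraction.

The Type I error probability is α = P(X ≥ 13) computed under H₀, where X ~ Binomial(16, 1/3).
P(X ≥ 13) = Σ_{j=13}^{16} C(16,j)·(1/3)^j·(2/3)^{16-j} = 4993/43046721.

4993/43046721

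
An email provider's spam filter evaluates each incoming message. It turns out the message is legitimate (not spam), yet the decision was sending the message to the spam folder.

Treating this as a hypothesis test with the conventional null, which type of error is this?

Type I error

The null hypothesis here is that the message is legitimate (not spam).
'Sending the message to the spam folder' corresponds to rejecting H₀.
H₀ was rejected but H₀ is true — a Type I error (false positive).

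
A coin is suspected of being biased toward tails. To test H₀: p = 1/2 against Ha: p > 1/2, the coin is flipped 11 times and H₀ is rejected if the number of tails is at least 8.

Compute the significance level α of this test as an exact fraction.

The Type I error probability is α = P(K ≥ 8) computed under H₀, where K ~ Binomial(11, 1/2).
P(K ≥ 8) = [C(11,8) + C(11,9) + C(11,10) + C(11,11)] / 2^11 = (165 + 55 + 11 + 1) / 2048 = 232/2048 = 29/256.

29/256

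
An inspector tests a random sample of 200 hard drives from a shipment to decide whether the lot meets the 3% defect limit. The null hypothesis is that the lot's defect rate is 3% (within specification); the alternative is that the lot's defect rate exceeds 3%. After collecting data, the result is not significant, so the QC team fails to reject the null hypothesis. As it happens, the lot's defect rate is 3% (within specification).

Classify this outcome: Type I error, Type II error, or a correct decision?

No error — this is a correct decision.

The test retained a true H₀ — the decision matches the true state.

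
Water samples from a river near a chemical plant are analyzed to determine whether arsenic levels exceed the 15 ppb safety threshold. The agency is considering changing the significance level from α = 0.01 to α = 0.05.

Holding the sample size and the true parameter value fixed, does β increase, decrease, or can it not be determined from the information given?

Relaxing α lowers the evidence threshold; under Ha, outcomes that previously fell short now trigger rejection.

It decreases.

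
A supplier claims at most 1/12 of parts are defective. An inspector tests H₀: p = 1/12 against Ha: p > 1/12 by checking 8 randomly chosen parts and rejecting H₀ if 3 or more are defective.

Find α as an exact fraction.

The significance level is the probability, assuming p = 1/12, of seeing 3 or more defectives in 8 draws.
Computing the lower-tail complement: 1 − 139953319/143327232 = 3373913/143327232.

3373913/143327232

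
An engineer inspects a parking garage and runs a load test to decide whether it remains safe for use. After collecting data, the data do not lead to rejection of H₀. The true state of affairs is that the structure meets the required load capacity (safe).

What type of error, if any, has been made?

No error — this is a correct decision.

The conventional null hypothesis here is that the structure meets the required load capacity (safe).
The test retained a true H₀ — the decision matches the true state.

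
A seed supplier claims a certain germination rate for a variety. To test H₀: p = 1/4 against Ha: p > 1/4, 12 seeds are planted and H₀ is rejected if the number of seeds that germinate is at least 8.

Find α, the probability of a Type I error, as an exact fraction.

23333/8388608

α = P(reject H₀ | H₀ true) = P(Y ≥ 8 | p = 1/4), with Y ~ Binomial(12, 1/4).
Adding the binomial terms for j = 8 through 12 with p = 1/4 yields 23333/8388608.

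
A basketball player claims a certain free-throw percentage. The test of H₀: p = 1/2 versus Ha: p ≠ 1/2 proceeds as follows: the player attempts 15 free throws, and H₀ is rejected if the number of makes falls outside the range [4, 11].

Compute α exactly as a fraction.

9/256

Under H₀, X ~ Binomial(15, 1/2); α is the probability of landing in either tail, P(X ≤ 3) + P(X ≥ 12).
Each tail has probability (1 + 15 + 105 + 455)/32768; doubling gives α = 1152/32768 = 9/256.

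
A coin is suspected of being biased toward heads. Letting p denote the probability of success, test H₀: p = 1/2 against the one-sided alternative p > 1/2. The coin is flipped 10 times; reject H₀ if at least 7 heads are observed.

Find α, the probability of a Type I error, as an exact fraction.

11/64

α = P(reject H₀ | H₀ true) = P(Y ≥ 7 | p = 1/2), with Y ~ Binomial(10, 1/2).
Summing the upper tail: (120 + 45 + 10 + 1) / 2^10 = 176/1024 = 11/64.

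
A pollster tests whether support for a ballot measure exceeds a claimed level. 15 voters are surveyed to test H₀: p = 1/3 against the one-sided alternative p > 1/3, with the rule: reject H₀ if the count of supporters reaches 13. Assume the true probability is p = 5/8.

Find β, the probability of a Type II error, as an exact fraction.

33725631854457/35184372088832

A Type II error is failing to reject when Ha holds: with p = 5/8, β = P(S ≤ 12).
Equivalently, β = 1 − P(S ≥ 13) = 33725631854457/35184372088832.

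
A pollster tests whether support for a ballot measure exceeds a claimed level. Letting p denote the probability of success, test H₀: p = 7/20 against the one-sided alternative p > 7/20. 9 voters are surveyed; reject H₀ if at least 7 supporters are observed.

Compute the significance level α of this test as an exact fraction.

Under H₀, X ~ Binomial(9, 7/20), and α = P(X ≥ 7).
Adding the binomial terms for j = 7 through 9 with p = 7/20 yields 715658867/64000000000.

715658867/64000000000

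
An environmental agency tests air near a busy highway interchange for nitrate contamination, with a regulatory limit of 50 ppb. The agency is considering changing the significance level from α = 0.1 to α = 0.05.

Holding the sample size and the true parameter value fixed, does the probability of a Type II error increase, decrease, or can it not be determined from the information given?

It increases.

Lowering α raises the bar for rejection; under Ha, the test now fails to reject on outcomes it previously would have rejected.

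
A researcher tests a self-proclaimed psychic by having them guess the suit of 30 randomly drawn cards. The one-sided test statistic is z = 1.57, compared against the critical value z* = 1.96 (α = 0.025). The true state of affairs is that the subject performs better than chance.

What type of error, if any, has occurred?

The conventional null hypothesis is that the subject is guessing at random (p = 1/4).
Since z = 1.57 ≤ z* = 1.96, H₀ is not rejected.
H₀ is false (actually the subject performs better than chance).
Failing to reject a false H₀ is a Type II error.

Type II error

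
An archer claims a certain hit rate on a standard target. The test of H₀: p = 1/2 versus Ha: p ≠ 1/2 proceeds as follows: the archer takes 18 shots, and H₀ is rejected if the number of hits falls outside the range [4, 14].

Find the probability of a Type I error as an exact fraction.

247/32768

α = P(X ≤ 3 or X ≥ 15 | p = 1/2), X ~ Binomial(18, 1/2).
Each tail has probability (1 + 18 + 153 + 816)/262144; doubling gives α = 1976/262144 = 247/32768.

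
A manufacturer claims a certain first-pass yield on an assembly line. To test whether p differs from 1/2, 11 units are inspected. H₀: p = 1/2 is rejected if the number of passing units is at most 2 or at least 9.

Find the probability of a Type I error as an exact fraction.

67/1024

α = P(S ≤ 2 or S ≥ 9 | p = 1/2), S ~ Binomial(11, 1/2).
The two tails are symmetric, so α = 2·(1 + 11 + 55)/2^11 = 134/2048 = 67/1024.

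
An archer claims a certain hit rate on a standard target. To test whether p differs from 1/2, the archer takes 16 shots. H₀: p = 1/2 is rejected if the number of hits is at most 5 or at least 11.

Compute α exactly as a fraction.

Under H₀, K ~ Binomial(16, 1/2); α is the probability of landing in either tail, P(K ≤ 5) + P(K ≥ 11).
By symmetry, α = 2·P(K ≤ 5) = 2·(1 + 16 + 120 + 560 + 1820 + 4368)/65536 = 13770/65536 = 6885/32768.

6885/32768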